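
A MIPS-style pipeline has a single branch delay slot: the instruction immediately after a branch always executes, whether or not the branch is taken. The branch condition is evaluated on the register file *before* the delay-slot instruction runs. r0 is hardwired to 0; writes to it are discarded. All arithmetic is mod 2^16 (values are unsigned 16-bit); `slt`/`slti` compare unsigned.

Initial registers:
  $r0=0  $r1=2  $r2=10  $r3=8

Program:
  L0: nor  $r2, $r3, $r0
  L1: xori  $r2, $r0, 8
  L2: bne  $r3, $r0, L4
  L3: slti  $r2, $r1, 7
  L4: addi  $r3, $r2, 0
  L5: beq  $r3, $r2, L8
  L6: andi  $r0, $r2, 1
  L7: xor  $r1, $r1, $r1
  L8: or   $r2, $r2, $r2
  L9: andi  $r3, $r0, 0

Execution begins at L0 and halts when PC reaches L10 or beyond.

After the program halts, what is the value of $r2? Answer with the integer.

  step pc=0: nor  $r2, $r3, $r0  regs=(0,2,65527,8)
  step pc=1: xori  $r2, $r0, 8  regs=(0,2,8,8)
  step pc=2: bne  $r3, $r0, L4  cond=T  regs=(0,2,8,8)
  step pc=3: slti  $r2, $r1, 7  regs=(0,2,1,8)
  step pc=4: addi  $r3, $r2, 0  regs=(0,2,1,1)
  step pc=5: beq  $r3, $r2, L8  cond=T  regs=(0,2,1,1)
  step pc=6: andi  $r0, $r2, 1  regs=(0,2,1,1)
  step pc=8: or   $r2, $r2, $r2  regs=(0,2,1,1)
  step pc=9: andi  $r3, $r0, 0  regs=(0,2,1,0)

1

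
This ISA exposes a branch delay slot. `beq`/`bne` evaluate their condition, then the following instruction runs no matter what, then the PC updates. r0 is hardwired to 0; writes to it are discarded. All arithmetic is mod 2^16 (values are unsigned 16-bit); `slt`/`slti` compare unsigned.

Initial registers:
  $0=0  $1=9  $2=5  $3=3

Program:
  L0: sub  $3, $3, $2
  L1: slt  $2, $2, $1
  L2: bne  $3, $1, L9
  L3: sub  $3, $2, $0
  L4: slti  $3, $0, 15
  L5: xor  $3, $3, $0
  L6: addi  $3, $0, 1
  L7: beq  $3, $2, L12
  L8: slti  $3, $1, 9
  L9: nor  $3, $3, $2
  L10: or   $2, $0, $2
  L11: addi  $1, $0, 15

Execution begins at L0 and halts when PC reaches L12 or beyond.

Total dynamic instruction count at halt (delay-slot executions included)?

7

#0 sub  $3, $3, $2 ; 0/9/5/65534
#1 slt  $2, $2, $1 ; 0/9/1/65534
#2 bne  $3, $1, L9 ; 0/9/1/65534 ; →target
#3 sub  $3, $2, $0 ; 0/9/1/1
#9 nor  $3, $3, $2 ; 0/9/1/65534
#10 or   $2, $0, $2 ; 0/9/1/65534
#11 addi  $1, $0, 15 ; 0/15/1/65534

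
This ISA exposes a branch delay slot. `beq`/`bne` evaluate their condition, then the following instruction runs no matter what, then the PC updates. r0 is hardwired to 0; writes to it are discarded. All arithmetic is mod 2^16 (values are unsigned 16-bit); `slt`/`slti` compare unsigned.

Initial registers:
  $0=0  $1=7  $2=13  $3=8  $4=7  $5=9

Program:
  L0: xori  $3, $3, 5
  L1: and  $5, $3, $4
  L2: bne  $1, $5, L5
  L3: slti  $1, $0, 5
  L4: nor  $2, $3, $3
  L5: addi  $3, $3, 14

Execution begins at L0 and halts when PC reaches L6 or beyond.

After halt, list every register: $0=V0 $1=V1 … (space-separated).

$0=0 $1=1 $2=13 $3=27 $4=7 $5=5

  step pc=0: xori  $3, $3, 5  regs=(0,7,13,13,7,9)
  step pc=1: and  $5, $3, $4  regs=(0,7,13,13,7,5)
  step pc=2: bne  $1, $5, L5  cond=T  regs=(0,7,13,13,7,5)
  step pc=3: slti  $1, $0, 5  regs=(0,1,13,13,7,5)
  step pc=5: addi  $3, $3, 14  regs=(0,1,13,27,7,5)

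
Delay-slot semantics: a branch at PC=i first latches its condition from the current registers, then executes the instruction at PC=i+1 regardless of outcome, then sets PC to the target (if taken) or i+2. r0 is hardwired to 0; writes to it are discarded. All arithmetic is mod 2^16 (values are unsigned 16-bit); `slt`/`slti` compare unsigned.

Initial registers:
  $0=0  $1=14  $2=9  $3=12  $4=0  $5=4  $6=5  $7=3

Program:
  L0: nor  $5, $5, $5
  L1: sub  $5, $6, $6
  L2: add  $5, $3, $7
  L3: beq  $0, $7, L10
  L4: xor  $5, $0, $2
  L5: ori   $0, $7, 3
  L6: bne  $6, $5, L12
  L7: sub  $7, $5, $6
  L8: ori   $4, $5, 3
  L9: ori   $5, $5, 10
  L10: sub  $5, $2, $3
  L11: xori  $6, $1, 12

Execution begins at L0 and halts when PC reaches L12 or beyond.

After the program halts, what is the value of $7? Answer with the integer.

4

PC=0  nor  $5, $5, $5        | $0=0 $1=14 $2=9 $3=12 $4=0 $5=65531 $6=5 $7=3
PC=1  sub  $5, $6, $6        | $0=0 $1=14 $2=9 $3=12 $4=0 $5=0 $6=5 $7=3
PC=2  add  $5, $3, $7        | $0=0 $1=14 $2=9 $3=12 $4=0 $5=15 $6=5 $7=3
PC=3  beq  $0, $7, L10       | $0=0 $1=14 $2=9 $3=12 $4=0 $5=15 $6=5 $7=3  [not taken]
PC=4  xor  $5, $0, $2        | $0=0 $1=14 $2=9 $3=12 $4=0 $5=9 $6=5 $7=3
PC=5  ori   $0, $7, 3        | $0=0 $1=14 $2=9 $3=12 $4=0 $5=9 $6=5 $7=3
PC=6  bne  $6, $5, L12       | $0=0 $1=14 $2=9 $3=12 $4=0 $5=9 $6=5 $7=3  [TAKEN]
PC=7  sub  $7, $5, $6        | $0=0 $1=14 $2=9 $3=12 $4=0 $5=9 $6=5 $7=4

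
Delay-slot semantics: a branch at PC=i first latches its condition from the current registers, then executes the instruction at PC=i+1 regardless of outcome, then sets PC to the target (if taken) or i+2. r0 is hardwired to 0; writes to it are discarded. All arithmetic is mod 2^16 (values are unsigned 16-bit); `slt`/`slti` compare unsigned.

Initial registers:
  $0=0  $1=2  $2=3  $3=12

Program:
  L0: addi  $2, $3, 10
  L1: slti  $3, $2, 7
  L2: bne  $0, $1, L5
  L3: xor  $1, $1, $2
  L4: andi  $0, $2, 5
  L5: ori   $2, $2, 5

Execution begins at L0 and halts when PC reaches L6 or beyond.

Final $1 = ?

PC=0  addi  $2, $3, 10       | $0=0 $1=2 $2=22 $3=12
PC=1  slti  $3, $2, 7        | $0=0 $1=2 $2=22 $3=0
PC=2  bne  $0, $1, L5        | $0=0 $1=2 $2=22 $3=0  [TAKEN]
PC=3  xor  $1, $1, $2        | $0=0 $1=20 $2=22 $3=0
PC=5  ori   $2, $2, 5        | $0=0 $1=20 $2=23 $3=0

20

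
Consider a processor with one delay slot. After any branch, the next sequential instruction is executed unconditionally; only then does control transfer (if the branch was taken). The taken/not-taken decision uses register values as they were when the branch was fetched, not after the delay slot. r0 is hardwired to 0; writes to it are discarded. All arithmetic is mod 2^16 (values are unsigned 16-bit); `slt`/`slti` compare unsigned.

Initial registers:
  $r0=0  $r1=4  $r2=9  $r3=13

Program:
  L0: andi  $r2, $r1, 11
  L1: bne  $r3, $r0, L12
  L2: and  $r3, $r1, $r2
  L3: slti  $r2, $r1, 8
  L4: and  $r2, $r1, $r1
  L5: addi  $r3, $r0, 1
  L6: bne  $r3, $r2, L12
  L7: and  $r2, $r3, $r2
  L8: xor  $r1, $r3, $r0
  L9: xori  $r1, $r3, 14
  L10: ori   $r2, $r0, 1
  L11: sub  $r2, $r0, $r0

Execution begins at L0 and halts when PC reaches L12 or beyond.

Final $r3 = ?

0

[0] andi  $r2, $r1, 11  →  {$r0:0, $r1:4, $r2:0, $r3:13}
[1] bne  $r3, $r0, L12  →  {$r0:0, $r1:4, $r2:0, $r3:13}  ⟨branch taken⟩
[2] and  $r3, $r1, $r2  →  {$r0:0, $r1:4, $r2:0, $r3:0}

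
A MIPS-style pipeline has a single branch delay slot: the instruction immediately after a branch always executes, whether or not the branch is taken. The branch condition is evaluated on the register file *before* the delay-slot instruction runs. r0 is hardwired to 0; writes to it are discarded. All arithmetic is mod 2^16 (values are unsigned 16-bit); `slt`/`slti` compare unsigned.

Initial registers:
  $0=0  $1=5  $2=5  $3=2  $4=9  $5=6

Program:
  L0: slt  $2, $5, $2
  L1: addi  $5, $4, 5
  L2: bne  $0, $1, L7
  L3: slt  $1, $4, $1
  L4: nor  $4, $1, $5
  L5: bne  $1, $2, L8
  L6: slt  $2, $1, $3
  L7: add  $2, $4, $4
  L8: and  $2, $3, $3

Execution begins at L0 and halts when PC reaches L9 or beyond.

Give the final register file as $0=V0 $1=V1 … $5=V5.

  step pc=0: slt  $2, $5, $2  regs=(0,5,0,2,9,6)
  step pc=1: addi  $5, $4, 5  regs=(0,5,0,2,9,14)
  step pc=2: bne  $0, $1, L7  cond=T  regs=(0,5,0,2,9,14)
  step pc=3: slt  $1, $4, $1  regs=(0,0,0,2,9,14)
  step pc=7: add  $2, $4, $4  regs=(0,0,18,2,9,14)
  step pc=8: and  $2, $3, $3  regs=(0,0,2,2,9,14)

$0=0 $1=0 $2=2 $3=2 $4=9 $5=14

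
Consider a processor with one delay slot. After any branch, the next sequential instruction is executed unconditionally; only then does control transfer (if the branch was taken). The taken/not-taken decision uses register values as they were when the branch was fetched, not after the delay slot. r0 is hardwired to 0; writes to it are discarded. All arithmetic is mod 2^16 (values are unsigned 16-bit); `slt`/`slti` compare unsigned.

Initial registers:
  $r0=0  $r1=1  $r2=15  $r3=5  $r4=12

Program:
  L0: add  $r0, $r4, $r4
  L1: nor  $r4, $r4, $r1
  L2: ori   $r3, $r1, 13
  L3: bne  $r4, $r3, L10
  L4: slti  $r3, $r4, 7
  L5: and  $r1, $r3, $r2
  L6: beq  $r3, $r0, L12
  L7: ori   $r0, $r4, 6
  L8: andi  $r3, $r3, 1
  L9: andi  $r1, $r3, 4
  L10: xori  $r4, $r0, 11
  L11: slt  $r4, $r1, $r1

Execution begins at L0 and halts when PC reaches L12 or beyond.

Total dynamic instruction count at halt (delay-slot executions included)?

7

[0] add  $r0, $r4, $r4  →  {$r0:0, $r1:1, $r2:15, $r3:5, $r4:12}
[1] nor  $r4, $r4, $r1  →  {$r0:0, $r1:1, $r2:15, $r3:5, $r4:65522}
[2] ori   $r3, $r1, 13  →  {$r0:0, $r1:1, $r2:15, $r3:13, $r4:65522}
[3] bne  $r4, $r3, L10  →  {$r0:0, $r1:1, $r2:15, $r3:13, $r4:65522}  ⟨branch taken⟩
[4] slti  $r3, $r4, 7  →  {$r0:0, $r1:1, $r2:15, $r3:0, $r4:65522}
[10] xori  $r4, $r0, 11  →  {$r0:0, $r1:1, $r2:15, $r3:0, $r4:11}
[11] slt  $r4, $r1, $r1  →  {$r0:0, $r1:1, $r2:15, $r3:0, $r4:0}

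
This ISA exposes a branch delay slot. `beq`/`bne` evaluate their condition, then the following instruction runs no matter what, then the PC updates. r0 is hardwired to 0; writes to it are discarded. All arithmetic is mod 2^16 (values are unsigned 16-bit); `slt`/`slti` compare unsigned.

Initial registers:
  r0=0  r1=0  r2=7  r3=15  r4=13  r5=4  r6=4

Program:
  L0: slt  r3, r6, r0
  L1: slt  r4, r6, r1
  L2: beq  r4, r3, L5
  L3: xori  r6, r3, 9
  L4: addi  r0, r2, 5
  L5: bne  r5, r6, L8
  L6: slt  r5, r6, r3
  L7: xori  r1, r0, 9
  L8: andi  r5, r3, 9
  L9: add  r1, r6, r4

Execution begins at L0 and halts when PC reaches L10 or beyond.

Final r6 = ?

9

[0] slt  r3, r6, r0  →  {r0:0, r1:0, r2:7, r3:0, r4:13, r5:4, r6:4}
[1] slt  r4, r6, r1  →  {r0:0, r1:0, r2:7, r3:0, r4:0, r5:4, r6:4}
[2] beq  r4, r3, L5  →  {r0:0, r1:0, r2:7, r3:0, r4:0, r5:4, r6:4}  ⟨branch taken⟩
[3] xori  r6, r3, 9  →  {r0:0, r1:0, r2:7, r3:0, r4:0, r5:4, r6:9}
[5] bne  r5, r6, L8  →  {r0:0, r1:0, r2:7, r3:0, r4:0, r5:4, r6:9}  ⟨branch taken⟩
[6] slt  r5, r6, r3  →  {r0:0, r1:0, r2:7, r3:0, r4:0, r5:0, r6:9}
[8] andi  r5, r3, 9  →  {r0:0, r1:0, r2:7, r3:0, r4:0, r5:0, r6:9}
[9] add  r1, r6, r4  →  {r0:0, r1:9, r2:7, r3:0, r4:0, r5:0, r6:9}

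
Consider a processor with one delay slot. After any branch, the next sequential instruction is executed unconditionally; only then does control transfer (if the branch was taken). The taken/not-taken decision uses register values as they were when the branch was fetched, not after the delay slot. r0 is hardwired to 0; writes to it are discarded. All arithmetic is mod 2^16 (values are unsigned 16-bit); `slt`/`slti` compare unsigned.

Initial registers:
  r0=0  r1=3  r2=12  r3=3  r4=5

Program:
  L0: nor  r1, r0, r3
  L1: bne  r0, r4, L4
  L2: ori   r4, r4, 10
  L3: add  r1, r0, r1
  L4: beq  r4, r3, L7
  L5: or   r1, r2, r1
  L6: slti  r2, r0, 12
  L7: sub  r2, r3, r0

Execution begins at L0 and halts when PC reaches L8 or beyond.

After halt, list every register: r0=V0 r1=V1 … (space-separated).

r0=0 r1=65532 r2=3 r3=3 r4=15

PC=0  nor  r1, r0, r3        | r0=0 r1=65532 r2=12 r3=3 r4=5
PC=1  bne  r0, r4, L4        | r0=0 r1=65532 r2=12 r3=3 r4=5  [TAKEN]
PC=2  ori   r4, r4, 10       | r0=0 r1=65532 r2=12 r3=3 r4=15
PC=4  beq  r4, r3, L7        | r0=0 r1=65532 r2=12 r3=3 r4=15  [not taken]
PC=5  or   r1, r2, r1        | r0=0 r1=65532 r2=12 r3=3 r4=15
PC=6  slti  r2, r0, 12       | r0=0 r1=65532 r2=1 r3=3 r4=15
PC=7  sub  r2, r3, r0        | r0=0 r1=65532 r2=3 r3=3 r4=15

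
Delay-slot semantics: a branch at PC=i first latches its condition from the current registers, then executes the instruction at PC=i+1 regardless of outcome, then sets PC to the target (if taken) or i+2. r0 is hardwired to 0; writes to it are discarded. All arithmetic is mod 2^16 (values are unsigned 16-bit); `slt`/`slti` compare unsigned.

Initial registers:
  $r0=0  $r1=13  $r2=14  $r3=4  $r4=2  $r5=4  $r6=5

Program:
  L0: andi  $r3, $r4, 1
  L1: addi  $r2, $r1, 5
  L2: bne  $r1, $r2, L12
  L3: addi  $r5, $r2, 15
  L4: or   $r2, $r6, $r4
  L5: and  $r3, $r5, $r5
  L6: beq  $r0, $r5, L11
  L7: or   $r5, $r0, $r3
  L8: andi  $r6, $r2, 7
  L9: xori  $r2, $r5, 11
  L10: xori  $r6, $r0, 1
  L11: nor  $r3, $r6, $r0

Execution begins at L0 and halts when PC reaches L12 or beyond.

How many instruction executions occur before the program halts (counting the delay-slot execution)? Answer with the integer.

PC=0  andi  $r3, $r4, 1      | $r0=0 $r1=13 $r2=14 $r3=0 $r4=2 $r5=4 $r6=5
PC=1  addi  $r2, $r1, 5      | $r0=0 $r1=13 $r2=18 $r3=0 $r4=2 $r5=4 $r6=5
PC=2  bne  $r1, $r2, L12     | $r0=0 $r1=13 $r2=18 $r3=0 $r4=2 $r5=4 $r6=5  [TAKEN]
PC=3  addi  $r5, $r2, 15     | $r0=0 $r1=13 $r2=18 $r3=0 $r4=2 $r5=33 $r6=5

4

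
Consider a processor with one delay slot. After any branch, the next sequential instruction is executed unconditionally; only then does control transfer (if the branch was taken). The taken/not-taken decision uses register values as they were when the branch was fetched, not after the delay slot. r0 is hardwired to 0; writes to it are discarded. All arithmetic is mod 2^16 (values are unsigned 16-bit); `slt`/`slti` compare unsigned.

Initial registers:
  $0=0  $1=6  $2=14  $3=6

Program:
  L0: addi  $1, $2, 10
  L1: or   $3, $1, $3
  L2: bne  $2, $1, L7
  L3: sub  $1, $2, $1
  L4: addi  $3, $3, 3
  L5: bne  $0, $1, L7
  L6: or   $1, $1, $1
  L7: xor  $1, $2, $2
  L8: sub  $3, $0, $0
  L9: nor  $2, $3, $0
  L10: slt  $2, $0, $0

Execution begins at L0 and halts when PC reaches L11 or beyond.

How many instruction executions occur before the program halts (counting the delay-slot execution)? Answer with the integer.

#0 addi  $1, $2, 10 ; 0/24/14/6
#1 or   $3, $1, $3 ; 0/24/14/30
#2 bne  $2, $1, L7 ; 0/24/14/30 ; →target
#3 sub  $1, $2, $1 ; 0/65526/14/30
#7 xor  $1, $2, $2 ; 0/0/14/30
#8 sub  $3, $0, $0 ; 0/0/14/0
#9 nor  $2, $3, $0 ; 0/0/65535/0
#10 slt  $2, $0, $0 ; 0/0/0/0

8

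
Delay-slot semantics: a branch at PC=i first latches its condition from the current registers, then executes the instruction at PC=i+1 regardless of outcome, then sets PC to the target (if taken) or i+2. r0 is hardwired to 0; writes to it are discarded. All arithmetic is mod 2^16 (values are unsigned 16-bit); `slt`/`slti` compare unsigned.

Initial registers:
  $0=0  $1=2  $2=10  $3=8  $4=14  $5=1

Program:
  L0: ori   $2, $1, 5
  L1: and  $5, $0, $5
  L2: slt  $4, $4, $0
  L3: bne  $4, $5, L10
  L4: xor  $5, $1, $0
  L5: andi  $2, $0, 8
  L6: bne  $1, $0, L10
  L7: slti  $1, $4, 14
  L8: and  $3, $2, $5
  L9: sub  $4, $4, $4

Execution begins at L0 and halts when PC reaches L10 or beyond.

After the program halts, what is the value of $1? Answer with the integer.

[0] ori   $2, $1, 5  →  {$0:0, $1:2, $2:7, $3:8, $4:14, $5:1}
[1] and  $5, $0, $5  →  {$0:0, $1:2, $2:7, $3:8, $4:14, $5:0}
[2] slt  $4, $4, $0  →  {$0:0, $1:2, $2:7, $3:8, $4:0, $5:0}
[3] bne  $4, $5, L10  →  {$0:0, $1:2, $2:7, $3:8, $4:0, $5:0}  ⟨branch fallthrough⟩
[4] xor  $5, $1, $0  →  {$0:0, $1:2, $2:7, $3:8, $4:0, $5:2}
[5] andi  $2, $0, 8  →  {$0:0, $1:2, $2:0, $3:8, $4:0, $5:2}
[6] bne  $1, $0, L10  →  {$0:0, $1:2, $2:0, $3:8, $4:0, $5:2}  ⟨branch taken⟩
[7] slti  $1, $4, 14  →  {$0:0, $1:1, $2:0, $3:8, $4:0, $5:2}

1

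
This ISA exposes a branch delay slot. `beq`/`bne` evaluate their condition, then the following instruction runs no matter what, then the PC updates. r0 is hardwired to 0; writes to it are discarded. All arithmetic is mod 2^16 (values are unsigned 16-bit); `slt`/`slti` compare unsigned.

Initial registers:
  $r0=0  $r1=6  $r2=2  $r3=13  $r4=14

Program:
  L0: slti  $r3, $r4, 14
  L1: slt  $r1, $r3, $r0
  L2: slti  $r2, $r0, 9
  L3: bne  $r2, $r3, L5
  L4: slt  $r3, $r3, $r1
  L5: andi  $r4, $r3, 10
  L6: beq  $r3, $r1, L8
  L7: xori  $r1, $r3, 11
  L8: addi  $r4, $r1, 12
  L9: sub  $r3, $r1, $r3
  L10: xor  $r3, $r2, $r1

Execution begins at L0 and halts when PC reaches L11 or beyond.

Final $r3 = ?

PC=0  slti  $r3, $r4, 14     | $r0=0 $r1=6 $r2=2 $r3=0 $r4=14
PC=1  slt  $r1, $r3, $r0     | $r0=0 $r1=0 $r2=2 $r3=0 $r4=14
PC=2  slti  $r2, $r0, 9      | $r0=0 $r1=0 $r2=1 $r3=0 $r4=14
PC=3  bne  $r2, $r3, L5      | $r0=0 $r1=0 $r2=1 $r3=0 $r4=14  [TAKEN]
PC=4  slt  $r3, $r3, $r1     | $r0=0 $r1=0 $r2=1 $r3=0 $r4=14
PC=5  andi  $r4, $r3, 10     | $r0=0 $r1=0 $r2=1 $r3=0 $r4=0
PC=6  beq  $r3, $r1, L8      | $r0=0 $r1=0 $r2=1 $r3=0 $r4=0  [TAKEN]
PC=7  xori  $r1, $r3, 11     | $r0=0 $r1=11 $r2=1 $r3=0 $r4=0
PC=8  addi  $r4, $r1, 12     | $r0=0 $r1=11 $r2=1 $r3=0 $r4=23
PC=9  sub  $r3, $r1, $r3     | $r0=0 $r1=11 $r2=1 $r3=11 $r4=23
PC=10 xor  $r3, $r2, $r1     | $r0=0 $r1=11 $r2=1 $r3=10 $r4=23

10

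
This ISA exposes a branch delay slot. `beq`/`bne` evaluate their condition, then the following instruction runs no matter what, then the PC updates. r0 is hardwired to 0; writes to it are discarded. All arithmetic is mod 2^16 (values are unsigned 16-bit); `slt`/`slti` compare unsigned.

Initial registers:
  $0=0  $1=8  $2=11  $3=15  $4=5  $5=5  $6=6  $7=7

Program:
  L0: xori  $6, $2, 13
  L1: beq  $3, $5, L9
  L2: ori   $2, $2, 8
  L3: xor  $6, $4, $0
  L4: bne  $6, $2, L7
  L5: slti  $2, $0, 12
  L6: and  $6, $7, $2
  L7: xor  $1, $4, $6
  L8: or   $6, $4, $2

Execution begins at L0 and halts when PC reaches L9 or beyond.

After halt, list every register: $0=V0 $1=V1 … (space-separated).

[0] xori  $6, $2, 13  →  {$0:0, $1:8, $2:11, $3:15, $4:5, $5:5, $6:6, $7:7}
[1] beq  $3, $5, L9  →  {$0:0, $1:8, $2:11, $3:15, $4:5, $5:5, $6:6, $7:7}  ⟨branch fallthrough⟩
[2] ori   $2, $2, 8  →  {$0:0, $1:8, $2:11, $3:15, $4:5, $5:5, $6:6, $7:7}
[3] xor  $6, $4, $0  →  {$0:0, $1:8, $2:11, $3:15, $4:5, $5:5, $6:5, $7:7}
[4] bne  $6, $2, L7  →  {$0:0, $1:8, $2:11, $3:15, $4:5, $5:5, $6:5, $7:7}  ⟨branch taken⟩
[5] slti  $2, $0, 12  →  {$0:0, $1:8, $2:1, $3:15, $4:5, $5:5, $6:5, $7:7}
[7] xor  $1, $4, $6  →  {$0:0, $1:0, $2:1, $3:15, $4:5, $5:5, $6:5, $7:7}
[8] or   $6, $4, $2  →  {$0:0, $1:0, $2:1, $3:15, $4:5, $5:5, $6:5, $7:7}

$0=0 $1=0 $2=1 $3=15 $4=5 $5=5 $6=5 $7=7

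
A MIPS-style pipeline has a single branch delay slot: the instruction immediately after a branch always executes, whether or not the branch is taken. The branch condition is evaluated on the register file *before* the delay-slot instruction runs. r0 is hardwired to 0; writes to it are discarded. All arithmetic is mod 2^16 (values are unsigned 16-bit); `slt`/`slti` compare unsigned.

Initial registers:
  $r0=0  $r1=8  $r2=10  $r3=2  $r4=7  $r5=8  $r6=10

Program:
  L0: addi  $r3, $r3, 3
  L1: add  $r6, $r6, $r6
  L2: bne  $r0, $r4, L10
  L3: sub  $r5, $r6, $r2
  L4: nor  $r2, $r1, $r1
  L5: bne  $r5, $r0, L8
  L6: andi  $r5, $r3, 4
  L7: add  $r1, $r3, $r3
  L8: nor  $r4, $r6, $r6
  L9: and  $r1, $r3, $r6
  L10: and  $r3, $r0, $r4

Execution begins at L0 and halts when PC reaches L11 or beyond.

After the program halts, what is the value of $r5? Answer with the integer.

10

#0 addi  $r3, $r3, 3 ; 0/8/10/5/7/8/10
#1 add  $r6, $r6, $r6 ; 0/8/10/5/7/8/20
#2 bne  $r0, $r4, L10 ; 0/8/10/5/7/8/20 ; →target
#3 sub  $r5, $r6, $r2 ; 0/8/10/5/7/10/20
#10 and  $r3, $r0, $r4 ; 0/8/10/0/7/10/20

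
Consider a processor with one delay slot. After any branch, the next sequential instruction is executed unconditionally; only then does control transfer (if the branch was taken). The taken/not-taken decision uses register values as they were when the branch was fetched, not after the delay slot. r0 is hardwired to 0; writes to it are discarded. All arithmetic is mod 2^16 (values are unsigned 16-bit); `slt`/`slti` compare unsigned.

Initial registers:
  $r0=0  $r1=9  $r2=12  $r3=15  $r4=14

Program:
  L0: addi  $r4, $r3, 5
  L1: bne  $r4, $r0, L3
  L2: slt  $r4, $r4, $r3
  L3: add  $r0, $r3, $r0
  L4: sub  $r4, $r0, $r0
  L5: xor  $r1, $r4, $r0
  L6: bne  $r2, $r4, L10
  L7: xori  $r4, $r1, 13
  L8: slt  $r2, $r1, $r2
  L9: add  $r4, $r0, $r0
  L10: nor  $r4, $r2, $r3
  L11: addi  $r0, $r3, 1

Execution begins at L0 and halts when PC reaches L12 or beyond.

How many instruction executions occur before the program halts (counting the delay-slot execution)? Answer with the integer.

10

#0 addi  $r4, $r3, 5 ; 0/9/12/15/20
#1 bne  $r4, $r0, L3 ; 0/9/12/15/20 ; →target
#2 slt  $r4, $r4, $r3 ; 0/9/12/15/0
#3 add  $r0, $r3, $r0 ; 0/9/12/15/0
#4 sub  $r4, $r0, $r0 ; 0/9/12/15/0
#5 xor  $r1, $r4, $r0 ; 0/0/12/15/0
#6 bne  $r2, $r4, L10 ; 0/0/12/15/0 ; →target
#7 xori  $r4, $r1, 13 ; 0/0/12/15/13
#10 nor  $r4, $r2, $r3 ; 0/0/12/15/65520
#11 addi  $r0, $r3, 1 ; 0/0/12/15/65520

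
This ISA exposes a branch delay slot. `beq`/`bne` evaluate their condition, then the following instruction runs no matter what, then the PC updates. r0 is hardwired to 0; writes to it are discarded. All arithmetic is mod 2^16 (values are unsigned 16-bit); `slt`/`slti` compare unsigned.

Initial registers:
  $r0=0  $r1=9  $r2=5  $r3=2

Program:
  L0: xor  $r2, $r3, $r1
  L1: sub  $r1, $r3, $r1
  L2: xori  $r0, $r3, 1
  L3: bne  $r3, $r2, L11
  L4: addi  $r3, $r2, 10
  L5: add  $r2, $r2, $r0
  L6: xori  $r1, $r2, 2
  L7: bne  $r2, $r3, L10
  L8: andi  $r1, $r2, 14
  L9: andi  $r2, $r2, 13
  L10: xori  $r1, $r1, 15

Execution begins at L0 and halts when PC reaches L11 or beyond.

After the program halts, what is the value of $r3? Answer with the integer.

#0 xor  $r2, $r3, $r1 ; 0/9/11/2
#1 sub  $r1, $r3, $r1 ; 0/65529/11/2
#2 xori  $r0, $r3, 1 ; 0/65529/11/2
#3 bne  $r3, $r2, L11 ; 0/65529/11/2 ; →target
#4 addi  $r3, $r2, 10 ; 0/65529/11/21

21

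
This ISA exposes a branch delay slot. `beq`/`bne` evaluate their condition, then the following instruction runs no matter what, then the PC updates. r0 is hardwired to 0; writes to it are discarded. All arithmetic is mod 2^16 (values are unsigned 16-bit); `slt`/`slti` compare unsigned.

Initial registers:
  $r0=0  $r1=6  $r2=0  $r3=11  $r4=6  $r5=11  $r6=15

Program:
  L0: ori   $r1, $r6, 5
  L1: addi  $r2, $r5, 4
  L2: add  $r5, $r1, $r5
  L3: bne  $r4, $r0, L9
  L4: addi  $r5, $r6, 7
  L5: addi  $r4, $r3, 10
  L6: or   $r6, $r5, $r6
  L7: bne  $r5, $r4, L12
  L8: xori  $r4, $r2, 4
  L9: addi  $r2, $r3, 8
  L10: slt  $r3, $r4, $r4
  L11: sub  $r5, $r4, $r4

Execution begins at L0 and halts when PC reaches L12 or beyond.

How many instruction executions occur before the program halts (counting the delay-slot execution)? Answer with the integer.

PC=0  ori   $r1, $r6, 5      | $r0=0 $r1=15 $r2=0 $r3=11 $r4=6 $r5=11 $r6=15
PC=1  addi  $r2, $r5, 4      | $r0=0 $r1=15 $r2=15 $r3=11 $r4=6 $r5=11 $r6=15
PC=2  add  $r5, $r1, $r5     | $r0=0 $r1=15 $r2=15 $r3=11 $r4=6 $r5=26 $r6=15
PC=3  bne  $r4, $r0, L9      | $r0=0 $r1=15 $r2=15 $r3=11 $r4=6 $r5=26 $r6=15  [TAKEN]
PC=4  addi  $r5, $r6, 7      | $r0=0 $r1=15 $r2=15 $r3=11 $r4=6 $r5=22 $r6=15
PC=9  addi  $r2, $r3, 8      | $r0=0 $r1=15 $r2=19 $r3=11 $r4=6 $r5=22 $r6=15
PC=10 slt  $r3, $r4, $r4     | $r0=0 $r1=15 $r2=19 $r3=0 $r4=6 $r5=22 $r6=15
PC=11 sub  $r5, $r4, $r4     | $r0=0 $r1=15 $r2=19 $r3=0 $r4=6 $r5=0 $r6=15

8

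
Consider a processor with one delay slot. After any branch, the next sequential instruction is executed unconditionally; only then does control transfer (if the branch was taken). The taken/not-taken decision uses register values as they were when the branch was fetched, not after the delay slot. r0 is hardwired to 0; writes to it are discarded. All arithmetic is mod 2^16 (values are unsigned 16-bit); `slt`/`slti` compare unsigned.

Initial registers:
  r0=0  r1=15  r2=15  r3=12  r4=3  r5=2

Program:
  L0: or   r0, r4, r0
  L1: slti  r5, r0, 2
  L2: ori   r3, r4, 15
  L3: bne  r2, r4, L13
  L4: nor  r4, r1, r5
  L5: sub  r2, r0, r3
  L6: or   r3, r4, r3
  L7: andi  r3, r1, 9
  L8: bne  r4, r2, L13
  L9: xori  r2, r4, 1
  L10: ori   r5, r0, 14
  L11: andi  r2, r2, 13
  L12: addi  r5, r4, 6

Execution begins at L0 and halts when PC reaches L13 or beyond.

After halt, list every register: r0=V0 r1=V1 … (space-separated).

PC=0  or   r0, r4, r0        | r0=0 r1=15 r2=15 r3=12 r4=3 r5=2
PC=1  slti  r5, r0, 2        | r0=0 r1=15 r2=15 r3=12 r4=3 r5=1
PC=2  ori   r3, r4, 15       | r0=0 r1=15 r2=15 r3=15 r4=3 r5=1
PC=3  bne  r2, r4, L13       | r0=0 r1=15 r2=15 r3=15 r4=3 r5=1  [TAKEN]
PC=4  nor  r4, r1, r5        | r0=0 r1=15 r2=15 r3=15 r4=65520 r5=1

r0=0 r1=15 r2=15 r3=15 r4=65520 r5=1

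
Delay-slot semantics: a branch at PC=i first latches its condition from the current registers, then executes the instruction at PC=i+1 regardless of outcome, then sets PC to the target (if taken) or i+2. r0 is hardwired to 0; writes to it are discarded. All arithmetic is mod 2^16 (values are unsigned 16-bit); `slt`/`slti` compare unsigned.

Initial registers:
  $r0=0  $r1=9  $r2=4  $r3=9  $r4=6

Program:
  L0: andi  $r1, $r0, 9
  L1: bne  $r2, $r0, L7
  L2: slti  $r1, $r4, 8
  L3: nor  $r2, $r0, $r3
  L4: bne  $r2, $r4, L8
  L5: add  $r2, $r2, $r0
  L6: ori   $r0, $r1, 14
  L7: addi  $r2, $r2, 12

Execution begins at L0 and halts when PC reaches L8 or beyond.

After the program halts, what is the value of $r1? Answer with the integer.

1

[0] andi  $r1, $r0, 9  →  {$r0:0, $r1:0, $r2:4, $r3:9, $r4:6}
[1] bne  $r2, $r0, L7  →  {$r0:0, $r1:0, $r2:4, $r3:9, $r4:6}  ⟨branch taken⟩
[2] slti  $r1, $r4, 8  →  {$r0:0, $r1:1, $r2:4, $r3:9, $r4:6}
[7] addi  $r2, $r2, 12  →  {$r0:0, $r1:1, $r2:16, $r3:9, $r4:6}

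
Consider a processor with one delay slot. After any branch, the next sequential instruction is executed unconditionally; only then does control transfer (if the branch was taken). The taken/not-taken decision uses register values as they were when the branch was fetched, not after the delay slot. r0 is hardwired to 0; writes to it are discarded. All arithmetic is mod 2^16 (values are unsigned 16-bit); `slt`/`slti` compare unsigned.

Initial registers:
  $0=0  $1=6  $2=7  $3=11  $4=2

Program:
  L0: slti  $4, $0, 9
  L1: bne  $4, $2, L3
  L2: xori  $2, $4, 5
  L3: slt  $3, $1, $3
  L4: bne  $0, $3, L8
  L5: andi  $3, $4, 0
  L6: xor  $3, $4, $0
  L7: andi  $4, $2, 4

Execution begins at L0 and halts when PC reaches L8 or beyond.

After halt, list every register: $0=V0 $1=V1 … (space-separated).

#0 slti  $4, $0, 9 ; 0/6/7/11/1
#1 bne  $4, $2, L3 ; 0/6/7/11/1 ; →target
#2 xori  $2, $4, 5 ; 0/6/4/11/1
#3 slt  $3, $1, $3 ; 0/6/4/1/1
#4 bne  $0, $3, L8 ; 0/6/4/1/1 ; →target
#5 andi  $3, $4, 0 ; 0/6/4/0/1

$0=0 $1=6 $2=4 $3=0 $4=1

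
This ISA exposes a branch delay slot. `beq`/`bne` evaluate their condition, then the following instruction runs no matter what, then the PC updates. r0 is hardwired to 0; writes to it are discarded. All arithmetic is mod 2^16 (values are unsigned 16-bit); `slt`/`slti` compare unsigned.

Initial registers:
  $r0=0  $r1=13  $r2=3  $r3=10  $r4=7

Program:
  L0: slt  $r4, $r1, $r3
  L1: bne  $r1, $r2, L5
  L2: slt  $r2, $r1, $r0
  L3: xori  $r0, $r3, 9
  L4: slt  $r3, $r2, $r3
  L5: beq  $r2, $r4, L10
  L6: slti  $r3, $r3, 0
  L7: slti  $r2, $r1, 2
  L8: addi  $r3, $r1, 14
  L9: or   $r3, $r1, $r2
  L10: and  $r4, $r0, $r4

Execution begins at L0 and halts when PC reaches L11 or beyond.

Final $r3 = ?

0

PC=0  slt  $r4, $r1, $r3     | $r0=0 $r1=13 $r2=3 $r3=10 $r4=0
PC=1  bne  $r1, $r2, L5      | $r0=0 $r1=13 $r2=3 $r3=10 $r4=0  [TAKEN]
PC=2  slt  $r2, $r1, $r0     | $r0=0 $r1=13 $r2=0 $r3=10 $r4=0
PC=5  beq  $r2, $r4, L10     | $r0=0 $r1=13 $r2=0 $r3=10 $r4=0  [TAKEN]
PC=6  slti  $r3, $r3, 0      | $r0=0 $r1=13 $r2=0 $r3=0 $r4=0
PC=10 and  $r4, $r0, $r4     | $r0=0 $r1=13 $r2=0 $r3=0 $r4=0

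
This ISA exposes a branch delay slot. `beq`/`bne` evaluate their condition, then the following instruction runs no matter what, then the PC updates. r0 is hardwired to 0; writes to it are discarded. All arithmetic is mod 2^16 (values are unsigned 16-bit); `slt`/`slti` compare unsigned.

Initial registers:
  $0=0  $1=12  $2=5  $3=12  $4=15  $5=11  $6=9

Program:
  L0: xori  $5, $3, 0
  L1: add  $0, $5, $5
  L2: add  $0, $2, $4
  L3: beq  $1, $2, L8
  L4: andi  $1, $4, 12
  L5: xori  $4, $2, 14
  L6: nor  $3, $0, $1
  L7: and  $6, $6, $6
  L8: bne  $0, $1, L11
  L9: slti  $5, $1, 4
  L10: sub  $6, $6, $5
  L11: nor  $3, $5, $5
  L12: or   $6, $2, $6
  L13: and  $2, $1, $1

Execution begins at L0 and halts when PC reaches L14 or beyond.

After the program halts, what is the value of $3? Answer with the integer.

65535

PC=0  xori  $5, $3, 0        | $0=0 $1=12 $2=5 $3=12 $4=15 $5=12 $6=9
PC=1  add  $0, $5, $5        | $0=0 $1=12 $2=5 $3=12 $4=15 $5=12 $6=9
PC=2  add  $0, $2, $4        | $0=0 $1=12 $2=5 $3=12 $4=15 $5=12 $6=9
PC=3  beq  $1, $2, L8        | $0=0 $1=12 $2=5 $3=12 $4=15 $5=12 $6=9  [not taken]
PC=4  andi  $1, $4, 12       | $0=0 $1=12 $2=5 $3=12 $4=15 $5=12 $6=9
PC=5  xori  $4, $2, 14       | $0=0 $1=12 $2=5 $3=12 $4=11 $5=12 $6=9
PC=6  nor  $3, $0, $1        | $0=0 $1=12 $2=5 $3=65523 $4=11 $5=12 $6=9
PC=7  and  $6, $6, $6        | $0=0 $1=12 $2=5 $3=65523 $4=11 $5=12 $6=9
PC=8  bne  $0, $1, L11       | $0=0 $1=12 $2=5 $3=65523 $4=11 $5=12 $6=9  [TAKEN]
PC=9  slti  $5, $1, 4        | $0=0 $1=12 $2=5 $3=65523 $4=11 $5=0 $6=9
PC=11 nor  $3, $5, $5        | $0=0 $1=12 $2=5 $3=65535 $4=11 $5=0 $6=9
PC=12 or   $6, $2, $6        | $0=0 $1=12 $2=5 $3=65535 $4=11 $5=0 $6=13
PC=13 and  $2, $1, $1        | $0=0 $1=12 $2=12 $3=65535 $4=11 $5=0 $6=13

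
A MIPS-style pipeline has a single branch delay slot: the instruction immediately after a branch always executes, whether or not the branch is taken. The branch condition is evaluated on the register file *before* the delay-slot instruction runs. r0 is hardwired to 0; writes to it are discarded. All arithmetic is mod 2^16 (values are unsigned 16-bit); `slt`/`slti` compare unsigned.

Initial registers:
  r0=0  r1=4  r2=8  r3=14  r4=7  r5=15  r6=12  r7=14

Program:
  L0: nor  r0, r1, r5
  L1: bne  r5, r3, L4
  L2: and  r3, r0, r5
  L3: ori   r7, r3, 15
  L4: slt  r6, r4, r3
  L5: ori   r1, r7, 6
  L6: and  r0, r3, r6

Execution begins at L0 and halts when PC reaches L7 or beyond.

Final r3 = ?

PC=0  nor  r0, r1, r5        | r0=0 r1=4 r2=8 r3=14 r4=7 r5=15 r6=12 r7=14
PC=1  bne  r5, r3, L4        | r0=0 r1=4 r2=8 r3=14 r4=7 r5=15 r6=12 r7=14  [TAKEN]
PC=2  and  r3, r0, r5        | r0=0 r1=4 r2=8 r3=0 r4=7 r5=15 r6=12 r7=14
PC=4  slt  r6, r4, r3        | r0=0 r1=4 r2=8 r3=0 r4=7 r5=15 r6=0 r7=14
PC=5  ori   r1, r7, 6        | r0=0 r1=14 r2=8 r3=0 r4=7 r5=15 r6=0 r7=14
PC=6  and  r0, r3, r6        | r0=0 r1=14 r2=8 r3=0 r4=7 r5=15 r6=0 r7=14

0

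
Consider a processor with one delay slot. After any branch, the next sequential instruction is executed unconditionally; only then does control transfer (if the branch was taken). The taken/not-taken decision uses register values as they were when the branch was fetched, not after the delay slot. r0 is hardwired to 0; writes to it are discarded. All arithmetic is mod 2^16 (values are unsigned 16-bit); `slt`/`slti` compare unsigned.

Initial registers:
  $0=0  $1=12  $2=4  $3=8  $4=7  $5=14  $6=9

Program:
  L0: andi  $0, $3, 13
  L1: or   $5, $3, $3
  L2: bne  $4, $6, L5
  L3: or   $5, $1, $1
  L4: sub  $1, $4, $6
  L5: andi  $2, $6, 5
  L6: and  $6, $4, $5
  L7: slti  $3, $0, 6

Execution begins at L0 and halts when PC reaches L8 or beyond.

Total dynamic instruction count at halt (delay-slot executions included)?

7

PC=0  andi  $0, $3, 13       | $0=0 $1=12 $2=4 $3=8 $4=7 $5=14 $6=9
PC=1  or   $5, $3, $3        | $0=0 $1=12 $2=4 $3=8 $4=7 $5=8 $6=9
PC=2  bne  $4, $6, L5        | $0=0 $1=12 $2=4 $3=8 $4=7 $5=8 $6=9  [TAKEN]
PC=3  or   $5, $1, $1        | $0=0 $1=12 $2=4 $3=8 $4=7 $5=12 $6=9
PC=5  andi  $2, $6, 5        | $0=0 $1=12 $2=1 $3=8 $4=7 $5=12 $6=9
PC=6  and  $6, $4, $5        | $0=0 $1=12 $2=1 $3=8 $4=7 $5=12 $6=4
PC=7  slti  $3, $0, 6        | $0=0 $1=12 $2=1 $3=1 $4=7 $5=12 $6=4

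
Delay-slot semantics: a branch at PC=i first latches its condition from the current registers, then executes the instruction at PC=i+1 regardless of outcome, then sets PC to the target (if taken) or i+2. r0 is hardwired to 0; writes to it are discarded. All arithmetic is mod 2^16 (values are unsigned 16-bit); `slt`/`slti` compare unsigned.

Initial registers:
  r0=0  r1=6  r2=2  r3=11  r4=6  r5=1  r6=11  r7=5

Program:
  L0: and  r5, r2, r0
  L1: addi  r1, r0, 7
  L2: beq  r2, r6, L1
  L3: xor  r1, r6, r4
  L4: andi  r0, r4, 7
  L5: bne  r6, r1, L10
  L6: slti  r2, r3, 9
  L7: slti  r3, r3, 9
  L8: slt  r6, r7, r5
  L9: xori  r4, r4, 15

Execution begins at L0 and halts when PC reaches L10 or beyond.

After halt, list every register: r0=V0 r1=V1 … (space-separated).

r0=0 r1=13 r2=0 r3=11 r4=6 r5=0 r6=11 r7=5

#0 and  r5, r2, r0 ; 0/6/2/11/6/0/11/5
#1 addi  r1, r0, 7 ; 0/7/2/11/6/0/11/5
#2 beq  r2, r6, L1 ; 0/7/2/11/6/0/11/5 ; →fallthru
#3 xor  r1, r6, r4 ; 0/13/2/11/6/0/11/5
#4 andi  r0, r4, 7 ; 0/13/2/11/6/0/11/5
#5 bne  r6, r1, L10 ; 0/13/2/11/6/0/11/5 ; →target
#6 slti  r2, r3, 9 ; 0/13/0/11/6/0/11/5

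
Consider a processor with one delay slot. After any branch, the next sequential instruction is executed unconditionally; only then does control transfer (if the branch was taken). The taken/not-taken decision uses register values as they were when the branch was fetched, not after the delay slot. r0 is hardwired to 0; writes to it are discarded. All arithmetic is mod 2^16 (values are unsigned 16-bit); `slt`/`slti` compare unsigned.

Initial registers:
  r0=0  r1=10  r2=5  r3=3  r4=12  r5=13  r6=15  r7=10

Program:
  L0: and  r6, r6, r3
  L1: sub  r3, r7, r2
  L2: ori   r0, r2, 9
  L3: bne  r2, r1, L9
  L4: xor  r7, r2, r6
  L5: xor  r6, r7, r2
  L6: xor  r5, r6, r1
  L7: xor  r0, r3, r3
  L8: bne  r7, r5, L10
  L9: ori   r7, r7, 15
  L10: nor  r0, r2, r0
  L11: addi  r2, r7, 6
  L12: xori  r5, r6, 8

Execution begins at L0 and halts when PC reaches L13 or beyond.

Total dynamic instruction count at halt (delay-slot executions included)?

[0] and  r6, r6, r3  →  {r0:0, r1:10, r2:5, r3:3, r4:12, r5:13, r6:3, r7:10}
[1] sub  r3, r7, r2  →  {r0:0, r1:10, r2:5, r3:5, r4:12, r5:13, r6:3, r7:10}
[2] ori   r0, r2, 9  →  {r0:0, r1:10, r2:5, r3:5, r4:12, r5:13, r6:3, r7:10}
[3] bne  r2, r1, L9  →  {r0:0, r1:10, r2:5, r3:5, r4:12, r5:13, r6:3, r7:10}  ⟨branch taken⟩
[4] xor  r7, r2, r6  →  {r0:0, r1:10, r2:5, r3:5, r4:12, r5:13, r6:3, r7:6}
[9] ori   r7, r7, 15  →  {r0:0, r1:10, r2:5, r3:5, r4:12, r5:13, r6:3, r7:15}
[10] nor  r0, r2, r0  →  {r0:0, r1:10, r2:5, r3:5, r4:12, r5:13, r6:3, r7:15}
[11] addi  r2, r7, 6  →  {r0:0, r1:10, r2:21, r3:5, r4:12, r5:13, r6:3, r7:15}
[12] xori  r5, r6, 8  →  {r0:0, r1:10, r2:21, r3:5, r4:12, r5:11, r6:3, r7:15}

9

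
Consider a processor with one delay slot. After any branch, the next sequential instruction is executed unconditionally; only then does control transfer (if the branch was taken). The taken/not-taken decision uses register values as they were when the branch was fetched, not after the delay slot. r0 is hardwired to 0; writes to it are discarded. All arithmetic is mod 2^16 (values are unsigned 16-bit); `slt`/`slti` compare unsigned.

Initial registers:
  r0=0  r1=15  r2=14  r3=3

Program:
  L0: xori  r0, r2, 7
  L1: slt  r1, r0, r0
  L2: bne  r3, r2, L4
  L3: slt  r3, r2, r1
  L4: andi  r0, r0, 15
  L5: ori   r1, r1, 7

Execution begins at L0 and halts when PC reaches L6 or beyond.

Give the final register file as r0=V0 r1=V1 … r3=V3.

#0 xori  r0, r2, 7 ; 0/15/14/3
#1 slt  r1, r0, r0 ; 0/0/14/3
#2 bne  r3, r2, L4 ; 0/0/14/3 ; →target
#3 slt  r3, r2, r1 ; 0/0/14/0
#4 andi  r0, r0, 15 ; 0/0/14/0
#5 ori   r1, r1, 7 ; 0/7/14/0

r0=0 r1=7 r2=14 r3=0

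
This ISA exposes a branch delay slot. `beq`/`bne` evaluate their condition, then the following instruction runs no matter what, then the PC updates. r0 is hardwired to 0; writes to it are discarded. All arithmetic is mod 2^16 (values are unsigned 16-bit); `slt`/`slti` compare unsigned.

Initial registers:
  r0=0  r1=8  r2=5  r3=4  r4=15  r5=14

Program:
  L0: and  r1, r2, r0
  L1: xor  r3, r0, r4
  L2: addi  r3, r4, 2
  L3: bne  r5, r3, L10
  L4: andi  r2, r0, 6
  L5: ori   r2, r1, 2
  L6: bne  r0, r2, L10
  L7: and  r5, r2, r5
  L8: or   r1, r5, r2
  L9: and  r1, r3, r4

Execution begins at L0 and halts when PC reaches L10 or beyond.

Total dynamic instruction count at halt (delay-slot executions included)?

#0 and  r1, r2, r0 ; 0/0/5/4/15/14
#1 xor  r3, r0, r4 ; 0/0/5/15/15/14
#2 addi  r3, r4, 2 ; 0/0/5/17/15/14
#3 bne  r5, r3, L10 ; 0/0/5/17/15/14 ; →target
#4 andi  r2, r0, 6 ; 0/0/0/17/15/14

5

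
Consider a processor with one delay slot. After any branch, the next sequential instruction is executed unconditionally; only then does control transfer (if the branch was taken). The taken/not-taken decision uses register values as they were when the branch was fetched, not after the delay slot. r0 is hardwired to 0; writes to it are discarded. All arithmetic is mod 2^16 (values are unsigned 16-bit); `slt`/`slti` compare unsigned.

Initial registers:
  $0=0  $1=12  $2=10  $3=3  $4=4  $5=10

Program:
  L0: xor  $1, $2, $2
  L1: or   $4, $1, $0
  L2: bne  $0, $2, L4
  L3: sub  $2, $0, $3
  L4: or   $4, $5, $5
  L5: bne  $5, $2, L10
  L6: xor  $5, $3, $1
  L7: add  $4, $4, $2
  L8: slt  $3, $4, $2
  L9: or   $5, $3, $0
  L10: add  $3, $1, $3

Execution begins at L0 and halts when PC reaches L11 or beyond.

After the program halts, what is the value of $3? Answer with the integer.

  step pc=0: xor  $1, $2, $2  regs=(0,0,10,3,4,10)
  step pc=1: or   $4, $1, $0  regs=(0,0,10,3,0,10)
  step pc=2: bne  $0, $2, L4  cond=T  regs=(0,0,10,3,0,10)
  step pc=3: sub  $2, $0, $3  regs=(0,0,65533,3,0,10)
  step pc=4: or   $4, $5, $5  regs=(0,0,65533,3,10,10)
  step pc=5: bne  $5, $2, L10  cond=T  regs=(0,0,65533,3,10,10)
  step pc=6: xor  $5, $3, $1  regs=(0,0,65533,3,10,3)
  step pc=10: add  $3, $1, $3  regs=(0,0,65533,3,10,3)

3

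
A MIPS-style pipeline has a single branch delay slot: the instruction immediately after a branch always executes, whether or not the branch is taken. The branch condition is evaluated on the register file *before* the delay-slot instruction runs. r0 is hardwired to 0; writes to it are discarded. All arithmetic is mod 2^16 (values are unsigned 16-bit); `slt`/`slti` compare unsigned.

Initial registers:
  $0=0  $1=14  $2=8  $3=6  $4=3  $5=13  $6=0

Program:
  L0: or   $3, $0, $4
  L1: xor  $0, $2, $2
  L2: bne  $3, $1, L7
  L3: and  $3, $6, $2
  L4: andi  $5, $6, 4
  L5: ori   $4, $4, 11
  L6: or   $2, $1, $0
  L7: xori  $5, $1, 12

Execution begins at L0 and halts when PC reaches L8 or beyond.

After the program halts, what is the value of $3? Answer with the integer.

0

  step pc=0: or   $3, $0, $4  regs=(0,14,8,3,3,13,0)
  step pc=1: xor  $0, $2, $2  regs=(0,14,8,3,3,13,0)
  step pc=2: bne  $3, $1, L7  cond=T  regs=(0,14,8,3,3,13,0)
  step pc=3: and  $3, $6, $2  regs=(0,14,8,0,3,13,0)
  step pc=7: xori  $5, $1, 12  regs=(0,14,8,0,3,2,0)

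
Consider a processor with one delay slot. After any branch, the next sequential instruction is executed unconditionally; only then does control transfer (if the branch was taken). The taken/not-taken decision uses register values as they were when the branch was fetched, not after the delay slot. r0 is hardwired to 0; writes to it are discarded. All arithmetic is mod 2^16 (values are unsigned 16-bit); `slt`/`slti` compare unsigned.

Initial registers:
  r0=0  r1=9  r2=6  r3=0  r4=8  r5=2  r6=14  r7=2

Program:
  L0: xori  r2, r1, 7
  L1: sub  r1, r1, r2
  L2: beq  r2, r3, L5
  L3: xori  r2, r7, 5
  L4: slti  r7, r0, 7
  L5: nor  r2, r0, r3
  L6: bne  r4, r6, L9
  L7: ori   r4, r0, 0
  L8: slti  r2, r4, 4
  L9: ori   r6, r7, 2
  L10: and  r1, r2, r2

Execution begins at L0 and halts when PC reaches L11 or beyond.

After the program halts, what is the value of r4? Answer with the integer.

  step pc=0: xori  r2, r1, 7  regs=(0,9,14,0,8,2,14,2)
  step pc=1: sub  r1, r1, r2  regs=(0,65531,14,0,8,2,14,2)
  step pc=2: beq  r2, r3, L5  cond=F  regs=(0,65531,14,0,8,2,14,2)
  step pc=3: xori  r2, r7, 5  regs=(0,65531,7,0,8,2,14,2)
  step pc=4: slti  r7, r0, 7  regs=(0,65531,7,0,8,2,14,1)
  step pc=5: nor  r2, r0, r3  regs=(0,65531,65535,0,8,2,14,1)
  step pc=6: bne  r4, r6, L9  cond=T  regs=(0,65531,65535,0,8,2,14,1)
  step pc=7: ori   r4, r0, 0  regs=(0,65531,65535,0,0,2,14,1)
  step pc=9: ori   r6, r7, 2  regs=(0,65531,65535,0,0,2,3,1)
  step pc=10: and  r1, r2, r2  regs=(0,65535,65535,0,0,2,3,1)

0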